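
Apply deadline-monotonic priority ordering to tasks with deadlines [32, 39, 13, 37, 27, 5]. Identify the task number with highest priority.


Sort tasks by relative deadline (ascending):
  Task 6: deadline = 5
  Task 3: deadline = 13
  Task 5: deadline = 27
  Task 1: deadline = 32
  Task 4: deadline = 37
  Task 2: deadline = 39
Priority order (highest first): [6, 3, 5, 1, 4, 2]
Highest priority task = 6

6


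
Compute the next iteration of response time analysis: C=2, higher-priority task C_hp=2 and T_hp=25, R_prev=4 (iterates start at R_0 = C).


R_next = C + ceil(R_prev / T_hp) * C_hp
ceil(4 / 25) = ceil(0.16) = 1
Interference = 1 * 2 = 2
R_next = 2 + 2 = 4
R_next = R_prev, so the iteration has converged (response time = 4).

4


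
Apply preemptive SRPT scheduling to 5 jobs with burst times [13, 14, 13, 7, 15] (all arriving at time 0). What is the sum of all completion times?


Since all jobs arrive at t=0, SRPT equals SPT ordering.
SPT order: [7, 13, 13, 14, 15]
Completion times:
  Job 1: p=7, C=7
  Job 2: p=13, C=20
  Job 3: p=13, C=33
  Job 4: p=14, C=47
  Job 5: p=15, C=62
Total completion time = 7 + 20 + 33 + 47 + 62 = 169

169


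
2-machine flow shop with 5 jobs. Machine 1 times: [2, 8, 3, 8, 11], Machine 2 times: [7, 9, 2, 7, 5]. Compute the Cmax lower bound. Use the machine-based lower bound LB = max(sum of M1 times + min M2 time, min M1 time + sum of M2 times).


LB1 = sum(M1 times) + min(M2 times) = 32 + 2 = 34
LB2 = min(M1 times) + sum(M2 times) = 2 + 30 = 32
Lower bound = max(LB1, LB2) = max(34, 32) = 34

34


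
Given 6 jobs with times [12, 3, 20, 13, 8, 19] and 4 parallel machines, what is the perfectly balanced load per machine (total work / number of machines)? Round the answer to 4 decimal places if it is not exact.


Total processing time = 12 + 3 + 20 + 13 + 8 + 19 = 75
Number of machines = 4
Ideal balanced load = 75 / 4 = 18.75

18.75


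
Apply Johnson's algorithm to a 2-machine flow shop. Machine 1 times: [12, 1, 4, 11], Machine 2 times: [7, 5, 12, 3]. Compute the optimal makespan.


Apply Johnson's rule:
  Group 1 (a <= b): [(2, 1, 5), (3, 4, 12)]
  Group 2 (a > b): [(1, 12, 7), (4, 11, 3)]
Optimal job order: [2, 3, 1, 4]
Schedule:
  Job 2: M1 done at 1, M2 done at 6
  Job 3: M1 done at 5, M2 done at 18
  Job 1: M1 done at 17, M2 done at 25
  Job 4: M1 done at 28, M2 done at 31
Makespan = 31

31


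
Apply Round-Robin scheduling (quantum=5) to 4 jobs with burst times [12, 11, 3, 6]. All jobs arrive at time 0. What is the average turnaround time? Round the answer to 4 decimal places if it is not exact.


Time quantum = 5
Execution trace:
  J1 runs 5 units, time = 5
  J2 runs 5 units, time = 10
  J3 runs 3 units, time = 13
  J4 runs 5 units, time = 18
  J1 runs 5 units, time = 23
  J2 runs 5 units, time = 28
  J4 runs 1 units, time = 29
  J1 runs 2 units, time = 31
  J2 runs 1 units, time = 32
Finish times: [31, 32, 13, 29]
Average turnaround = 105/4 = 26.25

26.25


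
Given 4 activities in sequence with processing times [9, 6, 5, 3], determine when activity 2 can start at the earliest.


Activity 2 starts after activities 1 through 1 complete.
Predecessor durations: [9]
ES = 9 = 9

9


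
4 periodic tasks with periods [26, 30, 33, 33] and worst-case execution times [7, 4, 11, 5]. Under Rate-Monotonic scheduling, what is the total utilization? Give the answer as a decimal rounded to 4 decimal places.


Compute individual utilizations (exact fractions):
  Task 1: C/T = 7/26 (approx. 0.2692)
  Task 2: C/T = 4/30 = 2/15 (approx. 0.1333)
  Task 3: C/T = 11/33 = 1/3 (approx. 0.3333)
  Task 4: C/T = 5/33 (approx. 0.1515)
Total utilization U = 7/26 + 2/15 + 1/3 + 5/33 = 1269/1430
Rounded to 4 decimal places: U = 0.8874
RM (Liu & Layland) bound for 4 tasks = 0.756828; compare with U = 1269/1430 (approx. 0.887413)
bound < U <= 1, so the RM sufficient condition is not met (inconclusive; an exact test such as response-time analysis is needed).

0.8874


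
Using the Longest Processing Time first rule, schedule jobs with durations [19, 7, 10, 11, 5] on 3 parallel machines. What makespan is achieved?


Sort jobs in decreasing order (LPT): [19, 11, 10, 7, 5]
Assign each job to the least loaded machine:
  Machine 1: jobs [19], load = 19
  Machine 2: jobs [11, 5], load = 16
  Machine 3: jobs [10, 7], load = 17
Makespan = max load = 19

19


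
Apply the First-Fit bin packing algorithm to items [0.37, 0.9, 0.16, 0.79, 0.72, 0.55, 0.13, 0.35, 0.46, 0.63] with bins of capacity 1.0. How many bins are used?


Place items sequentially using First-Fit:
  Item 0.37 -> new Bin 1
  Item 0.9 -> new Bin 2
  Item 0.16 -> Bin 1 (now 0.53)
  Item 0.79 -> new Bin 3
  Item 0.72 -> new Bin 4
  Item 0.55 -> new Bin 5
  Item 0.13 -> Bin 1 (now 0.66)
  Item 0.35 -> Bin 5 (now 0.9)
  Item 0.46 -> new Bin 6
  Item 0.63 -> new Bin 7
Total bins used = 7

7


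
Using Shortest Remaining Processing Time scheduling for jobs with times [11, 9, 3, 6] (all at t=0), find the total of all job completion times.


Since all jobs arrive at t=0, SRPT equals SPT ordering.
SPT order: [3, 6, 9, 11]
Completion times:
  Job 1: p=3, C=3
  Job 2: p=6, C=9
  Job 3: p=9, C=18
  Job 4: p=11, C=29
Total completion time = 3 + 9 + 18 + 29 = 59

59


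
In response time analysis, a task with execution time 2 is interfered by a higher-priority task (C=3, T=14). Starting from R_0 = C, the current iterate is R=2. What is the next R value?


R_next = C + ceil(R_prev / T_hp) * C_hp
ceil(2 / 14) = ceil(0.1429) = 1
Interference = 1 * 3 = 3
R_next = 2 + 3 = 5

5


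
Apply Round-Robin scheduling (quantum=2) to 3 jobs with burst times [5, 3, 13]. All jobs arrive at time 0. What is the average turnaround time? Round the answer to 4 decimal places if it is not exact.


Time quantum = 2
Execution trace:
  J1 runs 2 units, time = 2
  J2 runs 2 units, time = 4
  J3 runs 2 units, time = 6
  J1 runs 2 units, time = 8
  J2 runs 1 units, time = 9
  J3 runs 2 units, time = 11
  J1 runs 1 units, time = 12
  J3 runs 2 units, time = 14
  J3 runs 2 units, time = 16
  J3 runs 2 units, time = 18
  J3 runs 2 units, time = 20
  J3 runs 1 units, time = 21
Finish times: [12, 9, 21]
Average turnaround = 42/3 = 14.0

14.0


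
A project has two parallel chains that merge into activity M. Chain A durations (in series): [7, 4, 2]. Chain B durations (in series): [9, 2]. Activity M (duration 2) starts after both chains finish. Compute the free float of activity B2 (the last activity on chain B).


ES(B2) = sum of predecessors on chain B = 9
EF(B2) = ES + duration = 9 + 2 = 11
Successor of B2 is M. ES(M) = max(sum(A), sum(B)) = max(13, 11) = 13
Free float = ES(successor) - EF(current) = 13 - 11 = 2

2


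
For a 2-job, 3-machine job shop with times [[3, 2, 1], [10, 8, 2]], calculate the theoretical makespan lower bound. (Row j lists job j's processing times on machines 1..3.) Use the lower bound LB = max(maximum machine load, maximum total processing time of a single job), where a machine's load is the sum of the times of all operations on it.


Machine loads:
  Machine 1: 3 + 10 = 13
  Machine 2: 2 + 8 = 10
  Machine 3: 1 + 2 = 3
Max machine load = 13
Job totals:
  Job 1: 6
  Job 2: 20
Max job total = 20
Lower bound = max(13, 20) = 20

20


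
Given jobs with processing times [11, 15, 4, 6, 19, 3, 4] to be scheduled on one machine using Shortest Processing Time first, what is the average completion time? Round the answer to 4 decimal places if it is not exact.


Sort jobs by processing time (SPT order): [3, 4, 4, 6, 11, 15, 19]
Compute completion times sequentially:
  Job 1: processing = 3, completes at 3
  Job 2: processing = 4, completes at 7
  Job 3: processing = 4, completes at 11
  Job 4: processing = 6, completes at 17
  Job 5: processing = 11, completes at 28
  Job 6: processing = 15, completes at 43
  Job 7: processing = 19, completes at 62
Sum of completion times = 171
Average completion time = 171/7 = 24.4286

24.4286


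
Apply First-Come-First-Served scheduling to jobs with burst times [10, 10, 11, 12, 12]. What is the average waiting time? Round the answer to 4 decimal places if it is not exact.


FCFS order (as given): [10, 10, 11, 12, 12]
Waiting times:
  Job 1: wait = 0
  Job 2: wait = 10
  Job 3: wait = 20
  Job 4: wait = 31
  Job 5: wait = 43
Sum of waiting times = 104
Average waiting time = 104/5 = 20.8

20.8


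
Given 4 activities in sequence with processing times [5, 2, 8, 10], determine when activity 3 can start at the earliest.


Activity 3 starts after activities 1 through 2 complete.
Predecessor durations: [5, 2]
ES = 5 + 2 = 7

7


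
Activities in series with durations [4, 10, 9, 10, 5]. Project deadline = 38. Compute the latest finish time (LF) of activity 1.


LF(activity 1) = deadline - sum of successor durations
Successors: activities 2 through 5 with durations [10, 9, 10, 5]
Sum of successor durations = 34
LF = 38 - 34 = 4

4


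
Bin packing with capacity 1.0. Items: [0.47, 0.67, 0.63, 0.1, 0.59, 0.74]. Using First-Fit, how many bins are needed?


Place items sequentially using First-Fit:
  Item 0.47 -> new Bin 1
  Item 0.67 -> new Bin 2
  Item 0.63 -> new Bin 3
  Item 0.1 -> Bin 1 (now 0.57)
  Item 0.59 -> new Bin 4
  Item 0.74 -> new Bin 5
Total bins used = 5

5


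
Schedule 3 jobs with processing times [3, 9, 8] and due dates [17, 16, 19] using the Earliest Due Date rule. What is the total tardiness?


Sort by due date (EDD order): [(9, 16), (3, 17), (8, 19)]
Compute completion times and tardiness:
  Job 1: p=9, d=16, C=9, tardiness=max(0,9-16)=0
  Job 2: p=3, d=17, C=12, tardiness=max(0,12-17)=0
  Job 3: p=8, d=19, C=20, tardiness=max(0,20-19)=1
Total tardiness = 1

1


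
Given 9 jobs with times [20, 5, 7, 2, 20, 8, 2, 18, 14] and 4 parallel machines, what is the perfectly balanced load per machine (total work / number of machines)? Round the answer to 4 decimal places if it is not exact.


Total processing time = 20 + 5 + 7 + 2 + 20 + 8 + 2 + 18 + 14 = 96
Number of machines = 4
Ideal balanced load = 96 / 4 = 24.0

24.0


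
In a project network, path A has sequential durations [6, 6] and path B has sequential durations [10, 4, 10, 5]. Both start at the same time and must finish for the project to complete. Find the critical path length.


Path A total = 6 + 6 = 12
Path B total = 10 + 4 + 10 + 5 = 29
Critical path = longest path = max(12, 29) = 29

29


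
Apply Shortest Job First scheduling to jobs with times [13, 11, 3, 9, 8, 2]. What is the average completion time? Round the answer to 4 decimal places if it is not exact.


SJF order (ascending): [2, 3, 8, 9, 11, 13]
Completion times:
  Job 1: burst=2, C=2
  Job 2: burst=3, C=5
  Job 3: burst=8, C=13
  Job 4: burst=9, C=22
  Job 5: burst=11, C=33
  Job 6: burst=13, C=46
Average completion = 121/6 = 20.1667

20.1667


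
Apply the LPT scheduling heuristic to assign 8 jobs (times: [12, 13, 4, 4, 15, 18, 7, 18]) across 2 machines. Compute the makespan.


Sort jobs in decreasing order (LPT): [18, 18, 15, 13, 12, 7, 4, 4]
Assign each job to the least loaded machine:
  Machine 1: jobs [18, 15, 7, 4], load = 44
  Machine 2: jobs [18, 13, 12, 4], load = 47
Makespan = max load = 47

47


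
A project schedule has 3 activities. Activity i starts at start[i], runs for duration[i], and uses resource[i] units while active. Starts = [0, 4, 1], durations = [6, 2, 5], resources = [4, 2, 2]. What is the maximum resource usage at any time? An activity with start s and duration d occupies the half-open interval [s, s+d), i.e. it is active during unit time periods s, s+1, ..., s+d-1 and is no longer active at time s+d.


Each activity i is active on [start_i, start_i + duration_i).
Compute total resource usage per time slot:
  t=0: active resources = [4], total = 4
  t=1: active resources = [4, 2], total = 6
  t=2: active resources = [4, 2], total = 6
  t=3: active resources = [4, 2], total = 6
  t=4: active resources = [4, 2, 2], total = 8
  t=5: active resources = [4, 2, 2], total = 8
Peak resource demand = 8

8


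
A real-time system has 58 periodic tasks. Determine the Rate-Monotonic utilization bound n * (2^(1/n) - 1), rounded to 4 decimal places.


Compute 2^(1/58) = 1.0120225098
Subtract 1: 1.0120225098 - 1 = 0.0120225098
Multiply by n: 58 * 0.0120225098 = 0.6973055684
Round to 4 dp: 0.6973

0.6973


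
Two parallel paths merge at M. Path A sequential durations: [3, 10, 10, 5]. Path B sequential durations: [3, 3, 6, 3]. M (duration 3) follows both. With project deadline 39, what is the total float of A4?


Forward pass: ES(A4) = sum of predecessors on chain A = 23
EF = ES + duration = 23 + 5 = 28
Backward pass: LF(M) = deadline = 39; LS(M) = 39 - 3 = 36
LF(A4) = LS(M) - sum(successors on chain A) = 36 - 0 = 36
LS = LF - duration = 36 - 5 = 31
Total float = LS - ES = 31 - 23 = 8

8


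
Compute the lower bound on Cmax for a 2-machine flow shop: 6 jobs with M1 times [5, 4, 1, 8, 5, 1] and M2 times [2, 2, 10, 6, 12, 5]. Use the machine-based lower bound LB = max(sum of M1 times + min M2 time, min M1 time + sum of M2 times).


LB1 = sum(M1 times) + min(M2 times) = 24 + 2 = 26
LB2 = min(M1 times) + sum(M2 times) = 1 + 37 = 38
Lower bound = max(LB1, LB2) = max(26, 38) = 38

38


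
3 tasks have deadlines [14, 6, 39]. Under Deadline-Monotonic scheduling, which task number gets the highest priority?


Sort tasks by relative deadline (ascending):
  Task 2: deadline = 6
  Task 1: deadline = 14
  Task 3: deadline = 39
Priority order (highest first): [2, 1, 3]
Highest priority task = 2

2


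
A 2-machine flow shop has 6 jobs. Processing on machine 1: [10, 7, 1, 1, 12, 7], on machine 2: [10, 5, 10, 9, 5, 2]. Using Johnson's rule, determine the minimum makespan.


Apply Johnson's rule:
  Group 1 (a <= b): [(3, 1, 10), (4, 1, 9), (1, 10, 10)]
  Group 2 (a > b): [(2, 7, 5), (5, 12, 5), (6, 7, 2)]
Optimal job order: [3, 4, 1, 2, 5, 6]
Schedule:
  Job 3: M1 done at 1, M2 done at 11
  Job 4: M1 done at 2, M2 done at 20
  Job 1: M1 done at 12, M2 done at 30
  Job 2: M1 done at 19, M2 done at 35
  Job 5: M1 done at 31, M2 done at 40
  Job 6: M1 done at 38, M2 done at 42
Makespan = 42

42


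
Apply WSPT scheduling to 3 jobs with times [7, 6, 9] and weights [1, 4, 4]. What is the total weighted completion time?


Compute p/w ratios and sort ascending (WSPT): [(6, 4), (9, 4), (7, 1)]
Compute weighted completion times:
  Job (p=6,w=4): C=6, w*C=4*6=24
  Job (p=9,w=4): C=15, w*C=4*15=60
  Job (p=7,w=1): C=22, w*C=1*22=22
Total weighted completion time = 106

106


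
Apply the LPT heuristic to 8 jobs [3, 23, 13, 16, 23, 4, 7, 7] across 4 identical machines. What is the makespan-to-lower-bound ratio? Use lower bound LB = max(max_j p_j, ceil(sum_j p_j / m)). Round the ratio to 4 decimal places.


LPT order: [23, 23, 16, 13, 7, 7, 4, 3]
Machine loads after assignment: [26, 23, 23, 24]
LPT makespan = 26
Lower bound = max(max_job, ceil(total/4)) = max(23, 24) = 24
Ratio = 26 / 24 = 1.0833

1.0833


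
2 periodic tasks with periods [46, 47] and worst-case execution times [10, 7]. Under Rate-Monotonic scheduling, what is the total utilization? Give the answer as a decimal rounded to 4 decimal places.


Compute individual utilizations (exact fractions):
  Task 1: C/T = 10/46 = 5/23 (approx. 0.2174)
  Task 2: C/T = 7/47 (approx. 0.1489)
Total utilization U = 5/23 + 7/47 = 396/1081
Rounded to 4 decimal places: U = 0.3663
RM (Liu & Layland) bound for 2 tasks = 0.828427; compare with U = 396/1081 (approx. 0.366327)
U <= bound, so schedulable by RM sufficient condition.

0.3663


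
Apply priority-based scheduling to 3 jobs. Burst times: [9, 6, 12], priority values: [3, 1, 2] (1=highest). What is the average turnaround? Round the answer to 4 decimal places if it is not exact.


Sort by priority (ascending = highest first):
Order: [(1, 6), (2, 12), (3, 9)]
Completion times:
  Priority 1, burst=6, C=6
  Priority 2, burst=12, C=18
  Priority 3, burst=9, C=27
Average turnaround = 51/3 = 17.0

17.0


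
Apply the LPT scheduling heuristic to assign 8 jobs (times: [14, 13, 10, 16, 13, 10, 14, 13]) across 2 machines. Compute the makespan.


Sort jobs in decreasing order (LPT): [16, 14, 14, 13, 13, 13, 10, 10]
Assign each job to the least loaded machine:
  Machine 1: jobs [16, 13, 13, 10], load = 52
  Machine 2: jobs [14, 14, 13, 10], load = 51
Makespan = max load = 52

52


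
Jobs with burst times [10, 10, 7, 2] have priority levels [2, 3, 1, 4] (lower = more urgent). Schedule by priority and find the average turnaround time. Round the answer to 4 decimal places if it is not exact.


Sort by priority (ascending = highest first):
Order: [(1, 7), (2, 10), (3, 10), (4, 2)]
Completion times:
  Priority 1, burst=7, C=7
  Priority 2, burst=10, C=17
  Priority 3, burst=10, C=27
  Priority 4, burst=2, C=29
Average turnaround = 80/4 = 20.0

20.0


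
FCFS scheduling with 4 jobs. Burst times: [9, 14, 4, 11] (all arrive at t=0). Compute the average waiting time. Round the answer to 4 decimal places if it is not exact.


FCFS order (as given): [9, 14, 4, 11]
Waiting times:
  Job 1: wait = 0
  Job 2: wait = 9
  Job 3: wait = 23
  Job 4: wait = 27
Sum of waiting times = 59
Average waiting time = 59/4 = 14.75

14.75


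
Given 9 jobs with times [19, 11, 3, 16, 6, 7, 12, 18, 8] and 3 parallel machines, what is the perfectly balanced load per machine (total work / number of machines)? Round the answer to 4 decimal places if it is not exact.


Total processing time = 19 + 11 + 3 + 16 + 6 + 7 + 12 + 18 + 8 = 100
Number of machines = 3
Ideal balanced load = 100 / 3 = 33.3333

33.3333


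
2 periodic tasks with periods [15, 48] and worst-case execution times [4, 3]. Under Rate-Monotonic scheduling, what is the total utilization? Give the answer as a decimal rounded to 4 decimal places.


Compute individual utilizations (exact fractions):
  Task 1: C/T = 4/15 (approx. 0.2667)
  Task 2: C/T = 3/48 = 1/16 (approx. 0.0625)
Total utilization U = 4/15 + 1/16 = 79/240
Rounded to 4 decimal places: U = 0.3292
RM (Liu & Layland) bound for 2 tasks = 0.828427; compare with U = 79/240 (approx. 0.329167)
U <= bound, so schedulable by RM sufficient condition.

0.3292


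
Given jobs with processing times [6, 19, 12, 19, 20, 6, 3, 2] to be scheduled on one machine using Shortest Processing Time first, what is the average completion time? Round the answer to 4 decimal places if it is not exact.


Sort jobs by processing time (SPT order): [2, 3, 6, 6, 12, 19, 19, 20]
Compute completion times sequentially:
  Job 1: processing = 2, completes at 2
  Job 2: processing = 3, completes at 5
  Job 3: processing = 6, completes at 11
  Job 4: processing = 6, completes at 17
  Job 5: processing = 12, completes at 29
  Job 6: processing = 19, completes at 48
  Job 7: processing = 19, completes at 67
  Job 8: processing = 20, completes at 87
Sum of completion times = 266
Average completion time = 266/8 = 33.25

33.25


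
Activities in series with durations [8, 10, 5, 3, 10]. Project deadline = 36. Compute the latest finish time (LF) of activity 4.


LF(activity 4) = deadline - sum of successor durations
Successors: activities 5 through 5 with durations [10]
Sum of successor durations = 10
LF = 36 - 10 = 26

26


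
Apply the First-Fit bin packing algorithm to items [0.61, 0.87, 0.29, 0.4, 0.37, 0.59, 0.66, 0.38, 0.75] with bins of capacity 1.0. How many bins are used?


Place items sequentially using First-Fit:
  Item 0.61 -> new Bin 1
  Item 0.87 -> new Bin 2
  Item 0.29 -> Bin 1 (now 0.9)
  Item 0.4 -> new Bin 3
  Item 0.37 -> Bin 3 (now 0.77)
  Item 0.59 -> new Bin 4
  Item 0.66 -> new Bin 5
  Item 0.38 -> Bin 4 (now 0.97)
  Item 0.75 -> new Bin 6
Total bins used = 6

6


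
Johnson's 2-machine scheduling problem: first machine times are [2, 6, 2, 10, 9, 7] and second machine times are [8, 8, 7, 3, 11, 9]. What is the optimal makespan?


Apply Johnson's rule:
  Group 1 (a <= b): [(1, 2, 8), (3, 2, 7), (2, 6, 8), (6, 7, 9), (5, 9, 11)]
  Group 2 (a > b): [(4, 10, 3)]
Optimal job order: [1, 3, 2, 6, 5, 4]
Schedule:
  Job 1: M1 done at 2, M2 done at 10
  Job 3: M1 done at 4, M2 done at 17
  Job 2: M1 done at 10, M2 done at 25
  Job 6: M1 done at 17, M2 done at 34
  Job 5: M1 done at 26, M2 done at 45
  Job 4: M1 done at 36, M2 done at 48
Makespan = 48

48


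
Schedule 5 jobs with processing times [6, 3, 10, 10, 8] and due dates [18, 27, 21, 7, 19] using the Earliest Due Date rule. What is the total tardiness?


Sort by due date (EDD order): [(10, 7), (6, 18), (8, 19), (10, 21), (3, 27)]
Compute completion times and tardiness:
  Job 1: p=10, d=7, C=10, tardiness=max(0,10-7)=3
  Job 2: p=6, d=18, C=16, tardiness=max(0,16-18)=0
  Job 3: p=8, d=19, C=24, tardiness=max(0,24-19)=5
  Job 4: p=10, d=21, C=34, tardiness=max(0,34-21)=13
  Job 5: p=3, d=27, C=37, tardiness=max(0,37-27)=10
Total tardiness = 31

31


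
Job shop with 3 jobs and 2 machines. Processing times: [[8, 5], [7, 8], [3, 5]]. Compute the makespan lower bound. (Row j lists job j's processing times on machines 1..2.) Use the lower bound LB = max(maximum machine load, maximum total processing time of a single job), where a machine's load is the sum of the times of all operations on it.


Machine loads:
  Machine 1: 8 + 7 + 3 = 18
  Machine 2: 5 + 8 + 5 = 18
Max machine load = 18
Job totals:
  Job 1: 13
  Job 2: 15
  Job 3: 8
Max job total = 15
Lower bound = max(18, 15) = 18

18


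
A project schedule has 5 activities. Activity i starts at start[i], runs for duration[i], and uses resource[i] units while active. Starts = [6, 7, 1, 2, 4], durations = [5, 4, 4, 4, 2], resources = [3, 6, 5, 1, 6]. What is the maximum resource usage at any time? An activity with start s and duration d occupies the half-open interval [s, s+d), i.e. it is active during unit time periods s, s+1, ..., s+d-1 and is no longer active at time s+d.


Each activity i is active on [start_i, start_i + duration_i).
Compute total resource usage per time slot:
  t=0: active resources = [], total = 0
  t=1: active resources = [5], total = 5
  t=2: active resources = [5, 1], total = 6
  t=3: active resources = [5, 1], total = 6
  t=4: active resources = [5, 1, 6], total = 12
  t=5: active resources = [1, 6], total = 7
  t=6: active resources = [3], total = 3
  t=7: active resources = [3, 6], total = 9
  t=8: active resources = [3, 6], total = 9
  t=9: active resources = [3, 6], total = 9
  t=10: active resources = [3, 6], total = 9
Peak resource demand = 12

12


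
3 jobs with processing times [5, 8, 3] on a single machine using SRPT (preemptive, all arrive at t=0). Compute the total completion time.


Since all jobs arrive at t=0, SRPT equals SPT ordering.
SPT order: [3, 5, 8]
Completion times:
  Job 1: p=3, C=3
  Job 2: p=5, C=8
  Job 3: p=8, C=16
Total completion time = 3 + 8 + 16 = 27

27


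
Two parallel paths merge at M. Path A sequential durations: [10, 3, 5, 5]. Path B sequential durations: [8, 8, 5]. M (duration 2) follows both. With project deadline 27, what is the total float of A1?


Forward pass: ES(A1) = sum of predecessors on chain A = 0
EF = ES + duration = 0 + 10 = 10
Backward pass: LF(M) = deadline = 27; LS(M) = 27 - 2 = 25
LF(A1) = LS(M) - sum(successors on chain A) = 25 - 13 = 12
LS = LF - duration = 12 - 10 = 2
Total float = LS - ES = 2 - 0 = 2

2


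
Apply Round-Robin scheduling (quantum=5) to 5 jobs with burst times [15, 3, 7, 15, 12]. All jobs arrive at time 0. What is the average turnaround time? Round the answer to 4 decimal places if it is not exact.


Time quantum = 5
Execution trace:
  J1 runs 5 units, time = 5
  J2 runs 3 units, time = 8
  J3 runs 5 units, time = 13
  J4 runs 5 units, time = 18
  J5 runs 5 units, time = 23
  J1 runs 5 units, time = 28
  J3 runs 2 units, time = 30
  J4 runs 5 units, time = 35
  J5 runs 5 units, time = 40
  J1 runs 5 units, time = 45
  J4 runs 5 units, time = 50
  J5 runs 2 units, time = 52
Finish times: [45, 8, 30, 50, 52]
Average turnaround = 185/5 = 37.0

37.0


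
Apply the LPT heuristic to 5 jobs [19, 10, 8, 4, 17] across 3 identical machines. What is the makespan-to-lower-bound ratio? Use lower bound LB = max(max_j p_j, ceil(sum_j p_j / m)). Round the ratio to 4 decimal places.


LPT order: [19, 17, 10, 8, 4]
Machine loads after assignment: [19, 21, 18]
LPT makespan = 21
Lower bound = max(max_job, ceil(total/3)) = max(19, 20) = 20
Ratio = 21 / 20 = 1.05

1.05


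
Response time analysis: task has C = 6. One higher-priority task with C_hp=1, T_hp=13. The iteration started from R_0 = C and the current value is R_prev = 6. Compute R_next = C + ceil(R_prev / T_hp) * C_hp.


R_next = C + ceil(R_prev / T_hp) * C_hp
ceil(6 / 13) = ceil(0.4615) = 1
Interference = 1 * 1 = 1
R_next = 6 + 1 = 7

7


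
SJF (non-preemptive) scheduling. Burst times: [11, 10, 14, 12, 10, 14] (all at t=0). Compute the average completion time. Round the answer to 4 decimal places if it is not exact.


SJF order (ascending): [10, 10, 11, 12, 14, 14]
Completion times:
  Job 1: burst=10, C=10
  Job 2: burst=10, C=20
  Job 3: burst=11, C=31
  Job 4: burst=12, C=43
  Job 5: burst=14, C=57
  Job 6: burst=14, C=71
Average completion = 232/6 = 38.6667

38.6667


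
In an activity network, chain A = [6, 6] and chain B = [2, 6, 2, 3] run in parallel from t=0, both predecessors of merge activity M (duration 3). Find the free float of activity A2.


ES(A2) = sum of predecessors on chain A = 6
EF(A2) = ES + duration = 6 + 6 = 12
Successor of A2 is M. ES(M) = max(sum(A), sum(B)) = max(12, 13) = 13
Free float = ES(successor) - EF(current) = 13 - 12 = 1

1


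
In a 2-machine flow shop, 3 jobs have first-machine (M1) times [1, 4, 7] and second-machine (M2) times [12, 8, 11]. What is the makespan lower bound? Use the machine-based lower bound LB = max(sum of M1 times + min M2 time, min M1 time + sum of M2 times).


LB1 = sum(M1 times) + min(M2 times) = 12 + 8 = 20
LB2 = min(M1 times) + sum(M2 times) = 1 + 31 = 32
Lower bound = max(LB1, LB2) = max(20, 32) = 32

32


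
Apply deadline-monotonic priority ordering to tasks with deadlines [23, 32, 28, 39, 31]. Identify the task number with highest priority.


Sort tasks by relative deadline (ascending):
  Task 1: deadline = 23
  Task 3: deadline = 28
  Task 5: deadline = 31
  Task 2: deadline = 32
  Task 4: deadline = 39
Priority order (highest first): [1, 3, 5, 2, 4]
Highest priority task = 1

1


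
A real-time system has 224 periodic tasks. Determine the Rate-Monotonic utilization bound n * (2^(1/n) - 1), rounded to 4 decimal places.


Compute 2^(1/224) = 1.0030991997
Subtract 1: 1.0030991997 - 1 = 0.0030991997
Multiply by n: 224 * 0.0030991997 = 0.6942207328
Round to 4 dp: 0.6942

0.6942


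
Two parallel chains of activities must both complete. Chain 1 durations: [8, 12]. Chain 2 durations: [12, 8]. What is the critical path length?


Path A total = 8 + 12 = 20
Path B total = 12 + 8 = 20
Critical path = longest path = max(20, 20) = 20

20


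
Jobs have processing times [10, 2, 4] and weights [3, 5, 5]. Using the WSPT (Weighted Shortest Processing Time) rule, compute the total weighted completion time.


Compute p/w ratios and sort ascending (WSPT): [(2, 5), (4, 5), (10, 3)]
Compute weighted completion times:
  Job (p=2,w=5): C=2, w*C=5*2=10
  Job (p=4,w=5): C=6, w*C=5*6=30
  Job (p=10,w=3): C=16, w*C=3*16=48
Total weighted completion time = 88

88


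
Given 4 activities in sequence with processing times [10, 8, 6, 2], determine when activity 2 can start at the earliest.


Activity 2 starts after activities 1 through 1 complete.
Predecessor durations: [10]
ES = 10 = 10

10


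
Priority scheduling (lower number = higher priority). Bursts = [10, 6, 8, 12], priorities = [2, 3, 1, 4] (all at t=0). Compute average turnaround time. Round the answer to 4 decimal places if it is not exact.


Sort by priority (ascending = highest first):
Order: [(1, 8), (2, 10), (3, 6), (4, 12)]
Completion times:
  Priority 1, burst=8, C=8
  Priority 2, burst=10, C=18
  Priority 3, burst=6, C=24
  Priority 4, burst=12, C=36
Average turnaround = 86/4 = 21.5

21.5


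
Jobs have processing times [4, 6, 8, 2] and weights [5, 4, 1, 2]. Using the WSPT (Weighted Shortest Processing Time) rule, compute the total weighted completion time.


Compute p/w ratios and sort ascending (WSPT): [(4, 5), (2, 2), (6, 4), (8, 1)]
Compute weighted completion times:
  Job (p=4,w=5): C=4, w*C=5*4=20
  Job (p=2,w=2): C=6, w*C=2*6=12
  Job (p=6,w=4): C=12, w*C=4*12=48
  Job (p=8,w=1): C=20, w*C=1*20=20
Total weighted completion time = 100

100


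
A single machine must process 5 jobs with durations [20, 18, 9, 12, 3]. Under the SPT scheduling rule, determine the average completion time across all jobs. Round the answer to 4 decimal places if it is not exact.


Sort jobs by processing time (SPT order): [3, 9, 12, 18, 20]
Compute completion times sequentially:
  Job 1: processing = 3, completes at 3
  Job 2: processing = 9, completes at 12
  Job 3: processing = 12, completes at 24
  Job 4: processing = 18, completes at 42
  Job 5: processing = 20, completes at 62
Sum of completion times = 143
Average completion time = 143/5 = 28.6

28.6


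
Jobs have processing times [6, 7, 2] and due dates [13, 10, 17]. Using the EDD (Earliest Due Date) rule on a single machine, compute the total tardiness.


Sort by due date (EDD order): [(7, 10), (6, 13), (2, 17)]
Compute completion times and tardiness:
  Job 1: p=7, d=10, C=7, tardiness=max(0,7-10)=0
  Job 2: p=6, d=13, C=13, tardiness=max(0,13-13)=0
  Job 3: p=2, d=17, C=15, tardiness=max(0,15-17)=0
Total tardiness = 0

0


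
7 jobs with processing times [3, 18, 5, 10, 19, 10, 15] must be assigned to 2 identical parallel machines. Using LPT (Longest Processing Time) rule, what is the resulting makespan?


Sort jobs in decreasing order (LPT): [19, 18, 15, 10, 10, 5, 3]
Assign each job to the least loaded machine:
  Machine 1: jobs [19, 10, 10], load = 39
  Machine 2: jobs [18, 15, 5, 3], load = 41
Makespan = max load = 41

41


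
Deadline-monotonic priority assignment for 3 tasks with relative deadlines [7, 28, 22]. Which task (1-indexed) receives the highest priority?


Sort tasks by relative deadline (ascending):
  Task 1: deadline = 7
  Task 3: deadline = 22
  Task 2: deadline = 28
Priority order (highest first): [1, 3, 2]
Highest priority task = 1

1


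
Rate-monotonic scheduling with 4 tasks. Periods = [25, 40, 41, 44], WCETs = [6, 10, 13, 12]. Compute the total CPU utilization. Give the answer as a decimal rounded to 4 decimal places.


Compute individual utilizations (exact fractions):
  Task 1: C/T = 6/25 (approx. 0.24)
  Task 2: C/T = 10/40 = 1/4 (approx. 0.25)
  Task 3: C/T = 13/41 (approx. 0.3171)
  Task 4: C/T = 12/44 = 3/11 (approx. 0.2727)
Total utilization U = 6/25 + 1/4 + 13/41 + 3/11 = 48699/45100
Rounded to 4 decimal places: U = 1.0798
RM (Liu & Layland) bound for 4 tasks = 0.756828; compare with U = 48699/45100 (approx. 1.079800)
U > 1, so the task set is not schedulable (processor overloaded).

1.0798


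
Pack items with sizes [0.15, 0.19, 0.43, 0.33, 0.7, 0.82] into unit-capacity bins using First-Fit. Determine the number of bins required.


Place items sequentially using First-Fit:
  Item 0.15 -> new Bin 1
  Item 0.19 -> Bin 1 (now 0.34)
  Item 0.43 -> Bin 1 (now 0.77)
  Item 0.33 -> new Bin 2
  Item 0.7 -> new Bin 3
  Item 0.82 -> new Bin 4
Total bins used = 4

4


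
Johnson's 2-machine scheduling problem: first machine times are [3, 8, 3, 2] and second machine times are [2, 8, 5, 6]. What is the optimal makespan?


Apply Johnson's rule:
  Group 1 (a <= b): [(4, 2, 6), (3, 3, 5), (2, 8, 8)]
  Group 2 (a > b): [(1, 3, 2)]
Optimal job order: [4, 3, 2, 1]
Schedule:
  Job 4: M1 done at 2, M2 done at 8
  Job 3: M1 done at 5, M2 done at 13
  Job 2: M1 done at 13, M2 done at 21
  Job 1: M1 done at 16, M2 done at 23
Makespan = 23

23


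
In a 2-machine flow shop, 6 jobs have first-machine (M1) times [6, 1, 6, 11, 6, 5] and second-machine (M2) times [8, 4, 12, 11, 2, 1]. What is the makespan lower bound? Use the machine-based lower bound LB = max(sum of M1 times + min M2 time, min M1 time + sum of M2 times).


LB1 = sum(M1 times) + min(M2 times) = 35 + 1 = 36
LB2 = min(M1 times) + sum(M2 times) = 1 + 38 = 39
Lower bound = max(LB1, LB2) = max(36, 39) = 39

39


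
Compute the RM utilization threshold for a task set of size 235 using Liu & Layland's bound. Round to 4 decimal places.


Compute 2^(1/235) = 1.0029539167
Subtract 1: 1.0029539167 - 1 = 0.0029539167
Multiply by n: 235 * 0.0029539167 = 0.6941704245
Round to 4 dp: 0.6942

0.6942


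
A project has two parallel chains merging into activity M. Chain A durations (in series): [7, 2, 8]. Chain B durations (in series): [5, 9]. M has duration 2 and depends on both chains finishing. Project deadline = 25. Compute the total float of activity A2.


Forward pass: ES(A2) = sum of predecessors on chain A = 7
EF = ES + duration = 7 + 2 = 9
Backward pass: LF(M) = deadline = 25; LS(M) = 25 - 2 = 23
LF(A2) = LS(M) - sum(successors on chain A) = 23 - 8 = 15
LS = LF - duration = 15 - 2 = 13
Total float = LS - ES = 13 - 7 = 6

6


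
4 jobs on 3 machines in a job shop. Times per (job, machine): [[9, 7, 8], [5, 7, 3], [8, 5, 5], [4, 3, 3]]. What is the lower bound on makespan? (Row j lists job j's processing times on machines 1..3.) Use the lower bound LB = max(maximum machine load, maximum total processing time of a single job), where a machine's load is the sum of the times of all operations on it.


Machine loads:
  Machine 1: 9 + 5 + 8 + 4 = 26
  Machine 2: 7 + 7 + 5 + 3 = 22
  Machine 3: 8 + 3 + 5 + 3 = 19
Max machine load = 26
Job totals:
  Job 1: 24
  Job 2: 15
  Job 3: 18
  Job 4: 10
Max job total = 24
Lower bound = max(26, 24) = 26

26


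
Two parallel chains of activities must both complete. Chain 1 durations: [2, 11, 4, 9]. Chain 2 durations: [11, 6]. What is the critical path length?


Path A total = 2 + 11 + 4 + 9 = 26
Path B total = 11 + 6 = 17
Critical path = longest path = max(26, 17) = 26

26


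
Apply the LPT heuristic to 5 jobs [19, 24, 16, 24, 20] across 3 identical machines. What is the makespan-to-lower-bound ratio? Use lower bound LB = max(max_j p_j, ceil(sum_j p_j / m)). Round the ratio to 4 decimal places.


LPT order: [24, 24, 20, 19, 16]
Machine loads after assignment: [40, 24, 39]
LPT makespan = 40
Lower bound = max(max_job, ceil(total/3)) = max(24, 35) = 35
Ratio = 40 / 35 = 1.1429

1.1429


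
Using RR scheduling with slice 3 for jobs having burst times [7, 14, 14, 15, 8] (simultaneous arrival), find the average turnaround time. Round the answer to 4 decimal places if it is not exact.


Time quantum = 3
Execution trace:
  J1 runs 3 units, time = 3
  J2 runs 3 units, time = 6
  J3 runs 3 units, time = 9
  J4 runs 3 units, time = 12
  J5 runs 3 units, time = 15
  J1 runs 3 units, time = 18
  J2 runs 3 units, time = 21
  J3 runs 3 units, time = 24
  J4 runs 3 units, time = 27
  J5 runs 3 units, time = 30
  J1 runs 1 units, time = 31
  J2 runs 3 units, time = 34
  J3 runs 3 units, time = 37
  J4 runs 3 units, time = 40
  J5 runs 2 units, time = 42
  J2 runs 3 units, time = 45
  J3 runs 3 units, time = 48
  J4 runs 3 units, time = 51
  J2 runs 2 units, time = 53
  J3 runs 2 units, time = 55
  J4 runs 3 units, time = 58
Finish times: [31, 53, 55, 58, 42]
Average turnaround = 239/5 = 47.8

47.8


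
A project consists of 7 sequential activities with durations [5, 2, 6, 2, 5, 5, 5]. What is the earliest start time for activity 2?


Activity 2 starts after activities 1 through 1 complete.
Predecessor durations: [5]
ES = 5 = 5

5


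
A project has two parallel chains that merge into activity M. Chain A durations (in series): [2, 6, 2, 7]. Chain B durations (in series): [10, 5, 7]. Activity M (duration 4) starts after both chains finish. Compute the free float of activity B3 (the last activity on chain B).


ES(B3) = sum of predecessors on chain B = 15
EF(B3) = ES + duration = 15 + 7 = 22
Successor of B3 is M. ES(M) = max(sum(A), sum(B)) = max(17, 22) = 22
Free float = ES(successor) - EF(current) = 22 - 22 = 0

0


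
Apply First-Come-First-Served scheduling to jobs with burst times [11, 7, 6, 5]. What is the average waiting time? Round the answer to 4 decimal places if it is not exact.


FCFS order (as given): [11, 7, 6, 5]
Waiting times:
  Job 1: wait = 0
  Job 2: wait = 11
  Job 3: wait = 18
  Job 4: wait = 24
Sum of waiting times = 53
Average waiting time = 53/4 = 13.25

13.25


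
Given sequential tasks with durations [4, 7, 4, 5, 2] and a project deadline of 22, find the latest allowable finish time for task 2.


LF(activity 2) = deadline - sum of successor durations
Successors: activities 3 through 5 with durations [4, 5, 2]
Sum of successor durations = 11
LF = 22 - 11 = 11

11


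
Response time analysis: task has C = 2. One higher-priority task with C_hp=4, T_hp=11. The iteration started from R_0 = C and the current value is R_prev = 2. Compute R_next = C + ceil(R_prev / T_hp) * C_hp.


R_next = C + ceil(R_prev / T_hp) * C_hp
ceil(2 / 11) = ceil(0.1818) = 1
Interference = 1 * 4 = 4
R_next = 2 + 4 = 6

6


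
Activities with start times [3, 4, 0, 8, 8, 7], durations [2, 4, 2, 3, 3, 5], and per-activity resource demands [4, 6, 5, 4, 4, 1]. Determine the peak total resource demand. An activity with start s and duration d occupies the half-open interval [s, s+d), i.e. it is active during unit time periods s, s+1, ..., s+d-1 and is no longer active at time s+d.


Each activity i is active on [start_i, start_i + duration_i).
Compute total resource usage per time slot:
  t=0: active resources = [5], total = 5
  t=1: active resources = [5], total = 5
  t=2: active resources = [], total = 0
  t=3: active resources = [4], total = 4
  t=4: active resources = [4, 6], total = 10
  t=5: active resources = [6], total = 6
  t=6: active resources = [6], total = 6
  t=7: active resources = [6, 1], total = 7
  t=8: active resources = [4, 4, 1], total = 9
  t=9: active resources = [4, 4, 1], total = 9
  t=10: active resources = [4, 4, 1], total = 9
  t=11: active resources = [1], total = 1
Peak resource demand = 10

10


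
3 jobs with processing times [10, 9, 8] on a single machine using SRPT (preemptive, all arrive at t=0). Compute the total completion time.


Since all jobs arrive at t=0, SRPT equals SPT ordering.
SPT order: [8, 9, 10]
Completion times:
  Job 1: p=8, C=8
  Job 2: p=9, C=17
  Job 3: p=10, C=27
Total completion time = 8 + 17 + 27 = 52

52


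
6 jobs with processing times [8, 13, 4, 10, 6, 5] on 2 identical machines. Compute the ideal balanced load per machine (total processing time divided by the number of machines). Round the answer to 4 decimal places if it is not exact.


Total processing time = 8 + 13 + 4 + 10 + 6 + 5 = 46
Number of machines = 2
Ideal balanced load = 46 / 2 = 23.0

23.0


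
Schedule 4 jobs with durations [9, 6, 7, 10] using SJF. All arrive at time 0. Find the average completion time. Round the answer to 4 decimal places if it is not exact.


SJF order (ascending): [6, 7, 9, 10]
Completion times:
  Job 1: burst=6, C=6
  Job 2: burst=7, C=13
  Job 3: burst=9, C=22
  Job 4: burst=10, C=32
Average completion = 73/4 = 18.25

18.25


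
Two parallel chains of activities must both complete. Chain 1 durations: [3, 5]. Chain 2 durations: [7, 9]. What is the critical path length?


Path A total = 3 + 5 = 8
Path B total = 7 + 9 = 16
Critical path = longest path = max(8, 16) = 16

16


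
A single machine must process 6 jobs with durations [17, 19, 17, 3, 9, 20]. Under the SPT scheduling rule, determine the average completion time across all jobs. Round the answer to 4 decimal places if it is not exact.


Sort jobs by processing time (SPT order): [3, 9, 17, 17, 19, 20]
Compute completion times sequentially:
  Job 1: processing = 3, completes at 3
  Job 2: processing = 9, completes at 12
  Job 3: processing = 17, completes at 29
  Job 4: processing = 17, completes at 46
  Job 5: processing = 19, completes at 65
  Job 6: processing = 20, completes at 85
Sum of completion times = 240
Average completion time = 240/6 = 40.0

40.0
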